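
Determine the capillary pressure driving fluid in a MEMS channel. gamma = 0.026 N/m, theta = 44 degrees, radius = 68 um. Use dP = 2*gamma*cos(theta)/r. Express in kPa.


Step 1: cos(44 deg) = 0.7193
Step 2: Convert r to m: r = 68e-6 m
Step 3: dP = 2 * 0.026 * 0.7193 / 68e-6 = 550.1 Pa
Step 4: Convert Pa to kPa (divide by 1000).
dP = 0.55 kPa


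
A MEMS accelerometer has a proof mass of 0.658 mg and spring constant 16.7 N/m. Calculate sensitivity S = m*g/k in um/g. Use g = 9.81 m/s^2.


Step 1: Convert mass: m = 0.658 mg = 6.58e-07 kg
Step 2: S = m * g / k = 6.58e-07 * 9.81 / 16.7
Step 3: S = 3.87e-07 m/g
Step 4: Convert to um/g: S = 0.387 um/g


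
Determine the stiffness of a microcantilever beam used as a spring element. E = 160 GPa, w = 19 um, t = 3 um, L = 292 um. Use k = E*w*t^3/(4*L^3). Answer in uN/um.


Step 1: Convert E to consistent units (1 GPa = 1000 uN/um^2).
E = 160 GPa = 160000 uN/um^2
Step 2: Compute t^3 = 3^3 = 27
Step 3: Compute L^3 = 292^3 = 24897088
Step 4: k = 160000 * 19 * 27 / (4 * 24897088)
k = 0.8242 uN/um


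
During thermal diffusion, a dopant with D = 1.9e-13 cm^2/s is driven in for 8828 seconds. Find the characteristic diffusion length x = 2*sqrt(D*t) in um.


Step 1: Compute D*t = 1.9e-13 * 8828 = 1.67732e-09 cm^2
Step 2: sqrt(D*t) = 4.0955e-05 cm
Step 3: x = 2 * 4.0955e-05 cm = 8.191e-05 cm
Step 4: Convert to um (1 cm = 1e4 um): x = 0.819 um


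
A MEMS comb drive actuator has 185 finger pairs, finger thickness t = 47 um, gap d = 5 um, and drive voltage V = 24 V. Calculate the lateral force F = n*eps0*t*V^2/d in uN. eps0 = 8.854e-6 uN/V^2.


Step 1: Parameters: n=185, eps0=8.854e-6 uN/V^2, t=47 um, V=24 V, d=5 um
Step 2: V^2 = 576
Step 3: F = 185 * 8.854e-6 * 47 * 576 / 5
F = 8.869 uN


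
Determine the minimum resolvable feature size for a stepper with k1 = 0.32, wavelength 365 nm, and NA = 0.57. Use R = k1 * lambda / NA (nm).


Step 1: Identify values: k1 = 0.32, lambda = 365 nm, NA = 0.57
Step 2: R = k1 * lambda / NA
R = 0.32 * 365 / 0.57
R = 204.9 nm


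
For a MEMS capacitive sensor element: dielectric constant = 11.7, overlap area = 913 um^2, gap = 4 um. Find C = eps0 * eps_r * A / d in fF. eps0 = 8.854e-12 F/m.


Step 1: Convert area to m^2: A = 913e-12 m^2
Step 2: Convert gap to m: d = 4e-6 m
Step 3: C = eps0 * eps_r * A / d
C = 8.854e-12 * 11.7 * 913e-12 / 4e-6
Step 4: Convert to fF (multiply by 1e15).
C = 23.64 fF


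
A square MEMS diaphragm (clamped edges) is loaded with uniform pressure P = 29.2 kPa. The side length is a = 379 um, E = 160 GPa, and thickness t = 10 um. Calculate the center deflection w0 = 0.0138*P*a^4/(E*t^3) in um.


Step 1: Convert pressure to compatible units (E is in GPa, so P in GPa).
P = 29.2 kPa = 29.2e-6 GPa
Step 2: Compute numerator: 0.0138 * P * a^4.
a^4 = 379^4 = 20632736881
numerator = 0.0138 * 29.2e-6 * 20632736881 = 8.314e+03
Step 3: Compute denominator: E * t^3 = 160 * 10^3 = 160000
Step 4: w0 = numerator / denominator = 8.314e+03 / 160000 = 0.052 um


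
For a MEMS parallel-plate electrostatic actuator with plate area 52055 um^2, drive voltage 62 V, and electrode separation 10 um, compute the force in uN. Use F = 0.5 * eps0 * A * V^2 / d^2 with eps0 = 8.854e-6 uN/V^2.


Step 1: Identify parameters.
eps0 = 8.854e-6 uN/V^2, A = 52055 um^2, V = 62 V, d = 10 um
Step 2: Compute V^2 = 62^2 = 3844
Step 3: Compute d^2 = 10^2 = 100
Step 4: F = 0.5 * 8.854e-6 * 52055 * 3844 / 100
F = 8.858 uN


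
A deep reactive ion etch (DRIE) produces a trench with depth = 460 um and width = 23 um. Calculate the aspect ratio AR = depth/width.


Step 1: AR = depth / width
Step 2: AR = 460 / 23
AR = 20.0


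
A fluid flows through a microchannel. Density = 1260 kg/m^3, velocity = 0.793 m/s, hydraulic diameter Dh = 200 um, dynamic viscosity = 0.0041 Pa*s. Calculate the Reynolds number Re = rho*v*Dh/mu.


Step 1: Convert Dh to meters: Dh = 200e-6 m
Step 2: Re = rho * v * Dh / mu
Re = 1260 * 0.793 * 200e-6 / 0.0041
Re = 48.74


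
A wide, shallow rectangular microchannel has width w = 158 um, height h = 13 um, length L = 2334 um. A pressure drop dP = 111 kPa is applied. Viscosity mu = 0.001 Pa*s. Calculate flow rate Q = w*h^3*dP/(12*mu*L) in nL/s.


Step 1: Convert all dimensions to SI (meters).
w = 158e-6 m, h = 13e-6 m, L = 2334e-6 m, dP = 111e3 Pa
Step 2: Q = w * h^3 * dP / (12 * mu * L)
Q = 158e-6 * (13e-6)^3 * 111e3 / (12 * 0.001 * 2334e-6) = 1.37571358e-09 m^3/s
Step 3: Convert Q from m^3/s to nL/s (1 m^3 = 1e12 nL, so multiply by 1e12).
Q = 1375.714 nL/s


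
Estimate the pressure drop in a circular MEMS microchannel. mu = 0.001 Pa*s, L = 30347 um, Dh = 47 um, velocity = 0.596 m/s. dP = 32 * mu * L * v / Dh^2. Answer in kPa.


Step 1: Convert to SI: L = 30347e-6 m, Dh = 47e-6 m
Step 2: dP = 32 * 0.001 * 30347e-6 * 0.596 / (47e-6)^2
Step 3: dP = 262009.05 Pa
Step 4: Convert to kPa: dP = 262.01 kPa


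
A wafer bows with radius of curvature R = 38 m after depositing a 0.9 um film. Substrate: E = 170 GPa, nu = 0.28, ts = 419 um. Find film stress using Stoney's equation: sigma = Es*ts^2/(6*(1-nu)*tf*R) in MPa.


Step 1: Compute numerator: Es * ts^2 = 170 * 419^2 = 29845370 (GPa*um^2)
Step 2: Compute denominator (R in um): 6*(1-nu)*tf*R = 6*0.72*0.9*38e6 = 147744000.0 (um^2)
Step 3: sigma (GPa) = 29845370 / 147744000.0 = 2.02007e-01 GPa
Step 4: Convert to MPa (x1000): sigma = 202.0 MPa


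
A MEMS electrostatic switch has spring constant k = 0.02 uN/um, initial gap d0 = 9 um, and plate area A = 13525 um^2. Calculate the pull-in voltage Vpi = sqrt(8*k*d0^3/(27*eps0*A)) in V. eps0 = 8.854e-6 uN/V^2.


Step 1: Compute numerator: 8 * k * d0^3 = 8 * 0.02 * 9^3 = 116.64
Step 2: Compute denominator: 27 * eps0 * A = 27 * 8.854e-6 * 13525 = 3.233259
Step 3: Vpi = sqrt(116.64 / 3.233259)
Vpi = 6.01 V


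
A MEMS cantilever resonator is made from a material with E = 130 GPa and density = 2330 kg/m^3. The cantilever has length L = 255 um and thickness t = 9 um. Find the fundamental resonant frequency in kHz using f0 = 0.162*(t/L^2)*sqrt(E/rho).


Step 1: Convert units to SI.
t_SI = 9e-6 m, L_SI = 255e-6 m
Step 2: Calculate sqrt(E/rho).
sqrt(130e9 / 2330) = 7469.54 m/s
Step 3: Compute f0.
f0 = 0.162 * 9e-6 / (255e-6)^2 * 7469.54 = 167483.1 Hz = 167.48 kHz


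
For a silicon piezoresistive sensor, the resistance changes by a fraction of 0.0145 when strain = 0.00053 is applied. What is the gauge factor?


Step 1: Identify values.
dR/R = 0.0145, strain = 0.00053
Step 2: GF = (dR/R) / strain = 0.0145 / 0.00053
GF = 27.4


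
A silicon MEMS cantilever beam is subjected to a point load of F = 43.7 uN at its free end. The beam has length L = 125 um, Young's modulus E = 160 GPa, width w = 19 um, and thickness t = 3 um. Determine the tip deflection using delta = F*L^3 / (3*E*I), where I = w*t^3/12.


Step 1: Calculate the second moment of area.
I = w * t^3 / 12 = 19 * 3^3 / 12 = 42.75 um^4
Step 2: Convert E to consistent units (1 GPa = 1000 uN/um^2).
E = 160 GPa = 160000 uN/um^2
Step 3: Calculate tip deflection.
delta = F * L^3 / (3 * E * I)
delta = 43.7 * 125^3 / (3 * 160000 * 42.75)
delta = 4.1594 um


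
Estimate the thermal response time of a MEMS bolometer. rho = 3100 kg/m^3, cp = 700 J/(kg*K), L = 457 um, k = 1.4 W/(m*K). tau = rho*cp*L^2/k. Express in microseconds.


Step 1: Convert L to m: L = 457e-6 m
Step 2: L^2 = (457e-6)^2 = 2.08849e-07 m^2
Step 3: tau = 3100 * 700 * 2.08849e-07 / 1.4 = 3.2371595e-01 s
Step 4: Convert to microseconds (multiply by 1e6).
tau = 323715.95 us


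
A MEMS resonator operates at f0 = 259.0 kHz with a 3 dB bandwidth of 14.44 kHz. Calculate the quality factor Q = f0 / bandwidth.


Step 1: Q = f0 / bandwidth
Step 2: Q = 259.0 / 14.44
Q = 17.9


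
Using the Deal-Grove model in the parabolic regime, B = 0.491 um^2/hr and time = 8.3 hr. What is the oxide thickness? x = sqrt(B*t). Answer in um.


Step 1: Compute B*t = 0.491 * 8.3 = 4.0753
Step 2: x = sqrt(4.0753)
x = 2.019 um


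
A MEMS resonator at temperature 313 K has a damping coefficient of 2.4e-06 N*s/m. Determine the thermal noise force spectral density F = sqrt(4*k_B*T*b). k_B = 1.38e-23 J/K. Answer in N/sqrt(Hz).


Step 1: Compute 4 * k_B * T * b
= 4 * 1.38e-23 * 313 * 2.4e-06
= 4.1466e-26 N^2/Hz
Step 2: F_noise = sqrt(4.1466e-26)
F_noise = 2.04e-13 N/sqrt(Hz)


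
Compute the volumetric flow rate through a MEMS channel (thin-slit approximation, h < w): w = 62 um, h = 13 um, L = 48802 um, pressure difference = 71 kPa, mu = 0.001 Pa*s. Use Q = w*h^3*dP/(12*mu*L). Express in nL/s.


Step 1: Convert all dimensions to SI (meters).
w = 62e-6 m, h = 13e-6 m, L = 48802e-6 m, dP = 71e3 Pa
Step 2: Q = w * h^3 * dP / (12 * mu * L)
Q = 62e-6 * (13e-6)^3 * 71e3 / (12 * 0.001 * 48802e-6) = 1.651434e-11 m^3/s
Step 3: Convert Q from m^3/s to nL/s (1 m^3 = 1e12 nL, so multiply by 1e12).
Q = 16.514 nL/s


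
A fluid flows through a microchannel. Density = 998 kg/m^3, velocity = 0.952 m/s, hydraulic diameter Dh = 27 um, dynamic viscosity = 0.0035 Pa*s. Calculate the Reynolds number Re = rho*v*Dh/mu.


Step 1: Convert Dh to meters: Dh = 27e-6 m
Step 2: Re = rho * v * Dh / mu
Re = 998 * 0.952 * 27e-6 / 0.0035
Re = 7.329


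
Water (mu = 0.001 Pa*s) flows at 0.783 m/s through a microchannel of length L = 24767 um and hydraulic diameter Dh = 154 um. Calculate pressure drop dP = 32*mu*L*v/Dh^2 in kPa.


Step 1: Convert to SI: L = 24767e-6 m, Dh = 154e-6 m
Step 2: dP = 32 * 0.001 * 24767e-6 * 0.783 / (154e-6)^2
Step 3: dP = 26166.38 Pa
Step 4: Convert to kPa: dP = 26.17 kPa


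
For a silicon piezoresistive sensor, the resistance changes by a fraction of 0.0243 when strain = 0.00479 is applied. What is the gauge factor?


Step 1: Identify values.
dR/R = 0.0243, strain = 0.00479
Step 2: GF = (dR/R) / strain = 0.0243 / 0.00479
GF = 5.1


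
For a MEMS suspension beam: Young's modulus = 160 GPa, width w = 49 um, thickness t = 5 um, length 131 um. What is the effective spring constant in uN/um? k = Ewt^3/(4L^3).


Step 1: Convert E to consistent units (1 GPa = 1000 uN/um^2).
E = 160 GPa = 160000 uN/um^2
Step 2: Compute t^3 = 5^3 = 125
Step 3: Compute L^3 = 131^3 = 2248091
Step 4: k = 160000 * 49 * 125 / (4 * 2248091)
k = 108.9814 uN/um


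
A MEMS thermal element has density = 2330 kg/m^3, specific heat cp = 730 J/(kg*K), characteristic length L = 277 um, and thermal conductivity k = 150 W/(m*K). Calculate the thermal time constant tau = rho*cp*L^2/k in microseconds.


Step 1: Convert L to m: L = 277e-6 m
Step 2: L^2 = (277e-6)^2 = 7.6729e-08 m^2
Step 3: tau = 2330 * 730 * 7.6729e-08 / 150 = 8.7005571e-04 s
Step 4: Convert to microseconds (multiply by 1e6).
tau = 870.056 us


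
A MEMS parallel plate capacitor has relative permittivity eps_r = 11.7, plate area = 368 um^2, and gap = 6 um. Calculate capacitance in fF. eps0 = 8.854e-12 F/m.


Step 1: Convert area to m^2: A = 368e-12 m^2
Step 2: Convert gap to m: d = 6e-6 m
Step 3: C = eps0 * eps_r * A / d
C = 8.854e-12 * 11.7 * 368e-12 / 6e-6
Step 4: Convert to fF (multiply by 1e15).
C = 6.35 fF


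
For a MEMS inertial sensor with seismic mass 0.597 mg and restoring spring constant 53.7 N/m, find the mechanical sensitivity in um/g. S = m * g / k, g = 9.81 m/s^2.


Step 1: Convert mass: m = 0.597 mg = 5.97e-07 kg
Step 2: S = m * g / k = 5.97e-07 * 9.81 / 53.7
Step 3: S = 1.09e-07 m/g
Step 4: Convert to um/g: S = 0.109 um/g


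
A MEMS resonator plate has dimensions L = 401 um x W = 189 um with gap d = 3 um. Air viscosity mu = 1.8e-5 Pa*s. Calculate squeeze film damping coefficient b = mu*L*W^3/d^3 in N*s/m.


Step 1: Convert to SI.
L = 401e-6 m, W = 189e-6 m, d = 3e-6 m
Step 2: W^3 = (189e-6)^3 = 6.75e-12 m^3
Step 3: d^3 = (3e-6)^3 = 2.70e-17 m^3
Step 4: b = 1.8e-5 * 401e-6 * 6.75e-12 / 2.70e-17
b = 1.80e-03 N*s/m


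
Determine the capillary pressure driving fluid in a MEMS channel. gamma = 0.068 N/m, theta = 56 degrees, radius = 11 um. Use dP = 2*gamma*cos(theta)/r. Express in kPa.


Step 1: cos(56 deg) = 0.5592
Step 2: Convert r to m: r = 11e-6 m
Step 3: dP = 2 * 0.068 * 0.5592 / 11e-6 = 6913.7 Pa
Step 4: Convert Pa to kPa (divide by 1000).
dP = 6.91 kPa


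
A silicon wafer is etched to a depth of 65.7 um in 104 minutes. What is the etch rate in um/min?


Step 1: Etch rate = depth / time
Step 2: rate = 65.7 / 104
rate = 0.632 um/min


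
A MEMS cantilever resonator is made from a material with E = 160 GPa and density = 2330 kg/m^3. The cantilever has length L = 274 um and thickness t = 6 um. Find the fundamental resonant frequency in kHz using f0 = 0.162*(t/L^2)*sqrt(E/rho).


Step 1: Convert units to SI.
t_SI = 6e-6 m, L_SI = 274e-6 m
Step 2: Calculate sqrt(E/rho).
sqrt(160e9 / 2330) = 8286.71 m/s
Step 3: Compute f0.
f0 = 0.162 * 6e-6 / (274e-6)^2 * 8286.71 = 107287.0 Hz = 107.29 kHz


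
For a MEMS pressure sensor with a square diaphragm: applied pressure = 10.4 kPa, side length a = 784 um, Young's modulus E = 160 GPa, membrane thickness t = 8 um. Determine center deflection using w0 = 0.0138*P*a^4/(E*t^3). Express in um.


Step 1: Convert pressure to compatible units (E is in GPa, so P in GPa).
P = 10.4 kPa = 10.4e-6 GPa
Step 2: Compute numerator: 0.0138 * P * a^4.
a^4 = 784^4 = 377801998336
numerator = 0.0138 * 10.4e-6 * 377801998336 = 5.42221e+04
Step 3: Compute denominator: E * t^3 = 160 * 8^3 = 81920
Step 4: w0 = numerator / denominator = 5.42221e+04 / 81920 = 0.6619 um


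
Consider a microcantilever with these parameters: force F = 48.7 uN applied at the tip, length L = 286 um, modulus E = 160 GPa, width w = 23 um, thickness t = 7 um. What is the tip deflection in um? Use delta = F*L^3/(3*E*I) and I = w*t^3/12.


Step 1: Calculate the second moment of area.
I = w * t^3 / 12 = 23 * 7^3 / 12 = 657.4167 um^4
Step 2: Convert E to consistent units (1 GPa = 1000 uN/um^2).
E = 160 GPa = 160000 uN/um^2
Step 3: Calculate tip deflection.
delta = F * L^3 / (3 * E * I)
delta = 48.7 * 286^3 / (3 * 160000 * 657.4167)
delta = 3.6103 um


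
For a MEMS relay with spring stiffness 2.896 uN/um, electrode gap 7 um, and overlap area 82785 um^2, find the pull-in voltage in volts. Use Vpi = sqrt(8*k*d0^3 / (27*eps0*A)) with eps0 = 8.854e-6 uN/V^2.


Step 1: Compute numerator: 8 * k * d0^3 = 8 * 2.896 * 7^3 = 7946.624
Step 2: Compute denominator: 27 * eps0 * A = 27 * 8.854e-6 * 82785 = 19.790417
Step 3: Vpi = sqrt(7946.624 / 19.790417)
Vpi = 20.04 V


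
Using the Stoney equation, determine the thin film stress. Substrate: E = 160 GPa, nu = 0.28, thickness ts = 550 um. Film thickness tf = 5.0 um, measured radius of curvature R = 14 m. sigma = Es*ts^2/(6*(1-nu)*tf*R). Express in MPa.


Step 1: Compute numerator: Es * ts^2 = 160 * 550^2 = 48400000 (GPa*um^2)
Step 2: Compute denominator (R in um): 6*(1-nu)*tf*R = 6*0.72*5.0*14e6 = 302400000.0 (um^2)
Step 3: sigma (GPa) = 48400000 / 302400000.0 = 1.60053e-01 GPa
Step 4: Convert to MPa (x1000): sigma = 160.1 MPa


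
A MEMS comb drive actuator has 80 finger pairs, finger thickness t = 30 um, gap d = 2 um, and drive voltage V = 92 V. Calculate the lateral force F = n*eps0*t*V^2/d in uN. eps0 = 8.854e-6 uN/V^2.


Step 1: Parameters: n=80, eps0=8.854e-6 uN/V^2, t=30 um, V=92 V, d=2 um
Step 2: V^2 = 8464
Step 3: F = 80 * 8.854e-6 * 30 * 8464 / 2
F = 89.928 uN


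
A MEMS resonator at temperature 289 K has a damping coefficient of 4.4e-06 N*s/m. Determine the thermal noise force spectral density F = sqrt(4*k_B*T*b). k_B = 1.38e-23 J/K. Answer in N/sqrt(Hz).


Step 1: Compute 4 * k_B * T * b
= 4 * 1.38e-23 * 289 * 4.4e-06
= 7.0192e-26 N^2/Hz
Step 2: F_noise = sqrt(7.0192e-26)
F_noise = 2.65e-13 N/sqrt(Hz)


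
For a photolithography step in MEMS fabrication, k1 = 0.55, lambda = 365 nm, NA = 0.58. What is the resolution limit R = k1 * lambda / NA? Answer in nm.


Step 1: Identify values: k1 = 0.55, lambda = 365 nm, NA = 0.58
Step 2: R = k1 * lambda / NA
R = 0.55 * 365 / 0.58
R = 346.1 nm


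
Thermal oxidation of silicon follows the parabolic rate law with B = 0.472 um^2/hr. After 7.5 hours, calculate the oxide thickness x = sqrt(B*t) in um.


Step 1: Compute B*t = 0.472 * 7.5 = 3.54
Step 2: x = sqrt(3.54)
x = 1.881 um


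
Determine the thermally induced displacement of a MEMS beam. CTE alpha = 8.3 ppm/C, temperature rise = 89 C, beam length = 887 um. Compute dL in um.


Step 1: Convert CTE: alpha = 8.3 ppm/C = 8.3e-6 /C
Step 2: dL = 8.3e-6 * 89 * 887
dL = 0.6552 um


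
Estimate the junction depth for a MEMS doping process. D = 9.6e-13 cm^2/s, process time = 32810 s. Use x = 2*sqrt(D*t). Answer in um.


Step 1: Compute D*t = 9.6e-13 * 32810 = 3.14976e-08 cm^2
Step 2: sqrt(D*t) = 1.7748e-04 cm
Step 3: x = 2 * 1.7748e-04 cm = 3.5496e-04 cm
Step 4: Convert to um (1 cm = 1e4 um): x = 3.55 um


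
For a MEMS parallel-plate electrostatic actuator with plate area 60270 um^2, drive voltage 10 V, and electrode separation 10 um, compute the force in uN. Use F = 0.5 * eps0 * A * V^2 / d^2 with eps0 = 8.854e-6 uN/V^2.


Step 1: Identify parameters.
eps0 = 8.854e-6 uN/V^2, A = 60270 um^2, V = 10 V, d = 10 um
Step 2: Compute V^2 = 10^2 = 100
Step 3: Compute d^2 = 10^2 = 100
Step 4: F = 0.5 * 8.854e-6 * 60270 * 100 / 100
F = 0.267 uN


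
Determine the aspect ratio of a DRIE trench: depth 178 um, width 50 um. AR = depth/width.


Step 1: AR = depth / width
Step 2: AR = 178 / 50
AR = 3.6


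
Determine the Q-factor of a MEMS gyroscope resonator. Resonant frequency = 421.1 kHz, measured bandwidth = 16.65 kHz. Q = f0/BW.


Step 1: Q = f0 / bandwidth
Step 2: Q = 421.1 / 16.65
Q = 25.3


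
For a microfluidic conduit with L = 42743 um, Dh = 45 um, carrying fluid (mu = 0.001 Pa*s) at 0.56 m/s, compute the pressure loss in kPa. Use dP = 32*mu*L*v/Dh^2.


Step 1: Convert to SI: L = 42743e-6 m, Dh = 45e-6 m
Step 2: dP = 32 * 0.001 * 42743e-6 * 0.56 / (45e-6)^2
Step 3: dP = 378249.17 Pa
Step 4: Convert to kPa: dP = 378.25 kPa


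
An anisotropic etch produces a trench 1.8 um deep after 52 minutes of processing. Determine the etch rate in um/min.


Step 1: Etch rate = depth / time
Step 2: rate = 1.8 / 52
rate = 0.035 um/min


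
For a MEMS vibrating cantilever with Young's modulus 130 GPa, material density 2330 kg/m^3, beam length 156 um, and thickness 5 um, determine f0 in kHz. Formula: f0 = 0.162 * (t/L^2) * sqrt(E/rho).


Step 1: Convert units to SI.
t_SI = 5e-6 m, L_SI = 156e-6 m
Step 2: Calculate sqrt(E/rho).
sqrt(130e9 / 2330) = 7469.54 m/s
Step 3: Compute f0.
f0 = 0.162 * 5e-6 / (156e-6)^2 * 7469.54 = 248616.3 Hz = 248.62 kHz


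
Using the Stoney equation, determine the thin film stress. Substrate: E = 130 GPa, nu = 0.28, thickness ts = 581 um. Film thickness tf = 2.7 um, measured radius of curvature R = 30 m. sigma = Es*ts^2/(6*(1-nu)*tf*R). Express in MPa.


Step 1: Compute numerator: Es * ts^2 = 130 * 581^2 = 43882930 (GPa*um^2)
Step 2: Compute denominator (R in um): 6*(1-nu)*tf*R = 6*0.72*2.7*30e6 = 349920000.0 (um^2)
Step 3: sigma (GPa) = 43882930 / 349920000.0 = 1.25408e-01 GPa
Step 4: Convert to MPa (x1000): sigma = 125.4 MPa


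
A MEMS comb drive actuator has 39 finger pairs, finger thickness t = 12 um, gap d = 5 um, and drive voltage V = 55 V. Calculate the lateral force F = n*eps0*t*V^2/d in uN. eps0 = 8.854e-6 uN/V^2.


Step 1: Parameters: n=39, eps0=8.854e-6 uN/V^2, t=12 um, V=55 V, d=5 um
Step 2: V^2 = 3025
Step 3: F = 39 * 8.854e-6 * 12 * 3025 / 5
F = 2.507 uN


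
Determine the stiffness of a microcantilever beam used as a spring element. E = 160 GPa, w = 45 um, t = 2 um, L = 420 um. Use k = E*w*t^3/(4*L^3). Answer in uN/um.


Step 1: Convert E to consistent units (1 GPa = 1000 uN/um^2).
E = 160 GPa = 160000 uN/um^2
Step 2: Compute t^3 = 2^3 = 8
Step 3: Compute L^3 = 420^3 = 74088000
Step 4: k = 160000 * 45 * 8 / (4 * 74088000)
k = 0.1944 uN/um


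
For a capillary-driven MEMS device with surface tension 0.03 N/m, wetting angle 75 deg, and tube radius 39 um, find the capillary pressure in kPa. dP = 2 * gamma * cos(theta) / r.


Step 1: cos(75 deg) = 0.2588
Step 2: Convert r to m: r = 39e-6 m
Step 3: dP = 2 * 0.03 * 0.2588 / 39e-6 = 398.2 Pa
Step 4: Convert Pa to kPa (divide by 1000).
dP = 0.4 kPa


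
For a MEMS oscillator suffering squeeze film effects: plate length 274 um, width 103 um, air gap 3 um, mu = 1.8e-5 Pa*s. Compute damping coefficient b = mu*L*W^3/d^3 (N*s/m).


Step 1: Convert to SI.
L = 274e-6 m, W = 103e-6 m, d = 3e-6 m
Step 2: W^3 = (103e-6)^3 = 1.09e-12 m^3
Step 3: d^3 = (3e-6)^3 = 2.70e-17 m^3
Step 4: b = 1.8e-5 * 274e-6 * 1.09e-12 / 2.70e-17
b = 2.00e-04 N*s/m


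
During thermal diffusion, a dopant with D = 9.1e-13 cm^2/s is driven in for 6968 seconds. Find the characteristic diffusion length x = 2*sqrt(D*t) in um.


Step 1: Compute D*t = 9.1e-13 * 6968 = 6.34088e-09 cm^2
Step 2: sqrt(D*t) = 7.96296e-05 cm
Step 3: x = 2 * 7.96296e-05 cm = 1.592592e-04 cm
Step 4: Convert to um (1 cm = 1e4 um): x = 1.593 um


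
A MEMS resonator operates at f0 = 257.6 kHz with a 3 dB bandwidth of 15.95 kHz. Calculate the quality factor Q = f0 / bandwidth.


Step 1: Q = f0 / bandwidth
Step 2: Q = 257.6 / 15.95
Q = 16.2


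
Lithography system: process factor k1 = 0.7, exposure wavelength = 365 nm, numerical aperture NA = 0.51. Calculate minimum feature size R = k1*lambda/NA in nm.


Step 1: Identify values: k1 = 0.7, lambda = 365 nm, NA = 0.51
Step 2: R = k1 * lambda / NA
R = 0.7 * 365 / 0.51
R = 501.0 nm


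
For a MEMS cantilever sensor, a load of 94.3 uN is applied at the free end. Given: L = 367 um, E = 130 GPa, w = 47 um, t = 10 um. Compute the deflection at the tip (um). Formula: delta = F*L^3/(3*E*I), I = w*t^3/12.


Step 1: Calculate the second moment of area.
I = w * t^3 / 12 = 47 * 10^3 / 12 = 3916.6667 um^4
Step 2: Convert E to consistent units (1 GPa = 1000 uN/um^2).
E = 130 GPa = 130000 uN/um^2
Step 3: Calculate tip deflection.
delta = F * L^3 / (3 * E * I)
delta = 94.3 * 367^3 / (3 * 130000 * 3916.6667)
delta = 3.0516 um


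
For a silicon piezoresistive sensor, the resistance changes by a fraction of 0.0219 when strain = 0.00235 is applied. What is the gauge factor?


Step 1: Identify values.
dR/R = 0.0219, strain = 0.00235
Step 2: GF = (dR/R) / strain = 0.0219 / 0.00235
GF = 9.3


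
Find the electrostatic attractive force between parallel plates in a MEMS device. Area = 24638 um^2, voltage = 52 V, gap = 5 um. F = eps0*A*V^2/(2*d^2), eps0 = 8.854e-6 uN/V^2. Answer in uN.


Step 1: Identify parameters.
eps0 = 8.854e-6 uN/V^2, A = 24638 um^2, V = 52 V, d = 5 um
Step 2: Compute V^2 = 52^2 = 2704
Step 3: Compute d^2 = 5^2 = 25
Step 4: F = 0.5 * 8.854e-6 * 24638 * 2704 / 25
F = 11.797 uN


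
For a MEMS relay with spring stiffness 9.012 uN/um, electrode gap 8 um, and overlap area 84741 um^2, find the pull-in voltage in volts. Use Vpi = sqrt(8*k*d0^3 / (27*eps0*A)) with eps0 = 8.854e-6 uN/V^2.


Step 1: Compute numerator: 8 * k * d0^3 = 8 * 9.012 * 8^3 = 36913.152
Step 2: Compute denominator: 27 * eps0 * A = 27 * 8.854e-6 * 84741 = 20.258014
Step 3: Vpi = sqrt(36913.152 / 20.258014)
Vpi = 42.69 V


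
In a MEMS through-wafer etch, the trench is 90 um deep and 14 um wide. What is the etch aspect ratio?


Step 1: AR = depth / width
Step 2: AR = 90 / 14
AR = 6.4


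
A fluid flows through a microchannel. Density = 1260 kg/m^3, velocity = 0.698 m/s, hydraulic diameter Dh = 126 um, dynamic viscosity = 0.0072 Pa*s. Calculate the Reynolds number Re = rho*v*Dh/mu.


Step 1: Convert Dh to meters: Dh = 126e-6 m
Step 2: Re = rho * v * Dh / mu
Re = 1260 * 0.698 * 126e-6 / 0.0072
Re = 15.391


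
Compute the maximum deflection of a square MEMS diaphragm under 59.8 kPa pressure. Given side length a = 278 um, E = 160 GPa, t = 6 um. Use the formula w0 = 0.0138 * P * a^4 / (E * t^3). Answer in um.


Step 1: Convert pressure to compatible units (E is in GPa, so P in GPa).
P = 59.8 kPa = 59.8e-6 GPa
Step 2: Compute numerator: 0.0138 * P * a^4.
a^4 = 278^4 = 5972816656
numerator = 0.0138 * 59.8e-6 * 5972816656 = 4.92901e+03
Step 3: Compute denominator: E * t^3 = 160 * 6^3 = 34560
Step 4: w0 = numerator / denominator = 4.92901e+03 / 34560 = 0.1426 um


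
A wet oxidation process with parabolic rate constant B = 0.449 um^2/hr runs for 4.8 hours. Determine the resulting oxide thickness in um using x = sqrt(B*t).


Step 1: Compute B*t = 0.449 * 4.8 = 2.1552
Step 2: x = sqrt(2.1552)
x = 1.468 um


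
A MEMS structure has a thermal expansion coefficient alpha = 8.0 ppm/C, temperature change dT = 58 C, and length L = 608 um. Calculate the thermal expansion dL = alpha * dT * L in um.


Step 1: Convert CTE: alpha = 8.0 ppm/C = 8.0e-6 /C
Step 2: dL = 8.0e-6 * 58 * 608
dL = 0.2821 um


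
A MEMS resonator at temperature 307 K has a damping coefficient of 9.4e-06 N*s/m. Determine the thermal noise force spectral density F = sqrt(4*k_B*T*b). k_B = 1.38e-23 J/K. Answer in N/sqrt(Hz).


Step 1: Compute 4 * k_B * T * b
= 4 * 1.38e-23 * 307 * 9.4e-06
= 1.5930e-25 N^2/Hz
Step 2: F_noise = sqrt(1.5930e-25)
F_noise = 3.99e-13 N/sqrt(Hz)


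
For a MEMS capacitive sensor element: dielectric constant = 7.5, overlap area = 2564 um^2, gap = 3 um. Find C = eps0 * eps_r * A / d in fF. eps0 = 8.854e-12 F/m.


Step 1: Convert area to m^2: A = 2564e-12 m^2
Step 2: Convert gap to m: d = 3e-6 m
Step 3: C = eps0 * eps_r * A / d
C = 8.854e-12 * 7.5 * 2564e-12 / 3e-6
Step 4: Convert to fF (multiply by 1e15).
C = 56.75 fF


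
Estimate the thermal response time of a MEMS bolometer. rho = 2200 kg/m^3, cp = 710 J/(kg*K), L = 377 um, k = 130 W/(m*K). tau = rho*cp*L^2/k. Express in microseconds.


Step 1: Convert L to m: L = 377e-6 m
Step 2: L^2 = (377e-6)^2 = 1.42129e-07 m^2
Step 3: tau = 2200 * 710 * 1.42129e-07 / 130 = 1.7077346e-03 s
Step 4: Convert to microseconds (multiply by 1e6).
tau = 1707.735 us


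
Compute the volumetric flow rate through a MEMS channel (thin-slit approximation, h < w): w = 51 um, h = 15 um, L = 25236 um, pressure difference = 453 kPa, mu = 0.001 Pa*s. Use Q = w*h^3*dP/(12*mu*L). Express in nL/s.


Step 1: Convert all dimensions to SI (meters).
w = 51e-6 m, h = 15e-6 m, L = 25236e-6 m, dP = 453e3 Pa
Step 2: Q = w * h^3 * dP / (12 * mu * L)
Q = 51e-6 * (15e-6)^3 * 453e3 / (12 * 0.001 * 25236e-6) = 2.5747816e-10 m^3/s
Step 3: Convert Q from m^3/s to nL/s (1 m^3 = 1e12 nL, so multiply by 1e12).
Q = 257.478 nL/s


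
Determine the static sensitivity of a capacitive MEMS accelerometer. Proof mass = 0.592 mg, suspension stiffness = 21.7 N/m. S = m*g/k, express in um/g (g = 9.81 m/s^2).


Step 1: Convert mass: m = 0.592 mg = 5.92e-07 kg
Step 2: S = m * g / k = 5.92e-07 * 9.81 / 21.7
Step 3: S = 2.68e-07 m/g
Step 4: Convert to um/g: S = 0.268 um/g


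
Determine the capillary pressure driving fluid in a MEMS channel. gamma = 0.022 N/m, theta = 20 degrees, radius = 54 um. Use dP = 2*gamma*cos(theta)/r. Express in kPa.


Step 1: cos(20 deg) = 0.9397
Step 2: Convert r to m: r = 54e-6 m
Step 3: dP = 2 * 0.022 * 0.9397 / 54e-6 = 765.7 Pa
Step 4: Convert Pa to kPa (divide by 1000).
dP = 0.77 kPa


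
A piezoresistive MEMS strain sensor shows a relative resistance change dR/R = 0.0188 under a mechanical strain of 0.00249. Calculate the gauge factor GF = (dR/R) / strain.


Step 1: Identify values.
dR/R = 0.0188, strain = 0.00249
Step 2: GF = (dR/R) / strain = 0.0188 / 0.00249
GF = 7.6


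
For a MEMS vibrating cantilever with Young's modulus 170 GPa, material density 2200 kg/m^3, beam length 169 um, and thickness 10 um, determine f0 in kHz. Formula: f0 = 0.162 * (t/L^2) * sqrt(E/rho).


Step 1: Convert units to SI.
t_SI = 10e-6 m, L_SI = 169e-6 m
Step 2: Calculate sqrt(E/rho).
sqrt(170e9 / 2200) = 8790.49 m/s
Step 3: Compute f0.
f0 = 0.162 * 10e-6 / (169e-6)^2 * 8790.49 = 498602.8 Hz = 498.6 kHz


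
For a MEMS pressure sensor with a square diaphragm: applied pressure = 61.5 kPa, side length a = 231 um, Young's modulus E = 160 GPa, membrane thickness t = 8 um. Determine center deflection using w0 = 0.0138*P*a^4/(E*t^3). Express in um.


Step 1: Convert pressure to compatible units (E is in GPa, so P in GPa).
P = 61.5 kPa = 61.5e-6 GPa
Step 2: Compute numerator: 0.0138 * P * a^4.
a^4 = 231^4 = 2847396321
numerator = 0.0138 * 61.5e-6 * 2847396321 = 2.4166e+03
Step 3: Compute denominator: E * t^3 = 160 * 8^3 = 81920
Step 4: w0 = numerator / denominator = 2.4166e+03 / 81920 = 0.0295 um


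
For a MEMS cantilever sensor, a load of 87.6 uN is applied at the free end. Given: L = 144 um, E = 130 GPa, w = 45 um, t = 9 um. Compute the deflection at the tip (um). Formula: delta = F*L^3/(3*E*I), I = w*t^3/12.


Step 1: Calculate the second moment of area.
I = w * t^3 / 12 = 45 * 9^3 / 12 = 2733.75 um^4
Step 2: Convert E to consistent units (1 GPa = 1000 uN/um^2).
E = 130 GPa = 130000 uN/um^2
Step 3: Calculate tip deflection.
delta = F * L^3 / (3 * E * I)
delta = 87.6 * 144^3 / (3 * 130000 * 2733.75)
delta = 0.2453 um


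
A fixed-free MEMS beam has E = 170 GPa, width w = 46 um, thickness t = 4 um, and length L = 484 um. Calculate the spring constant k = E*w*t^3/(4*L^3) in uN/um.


Step 1: Convert E to consistent units (1 GPa = 1000 uN/um^2).
E = 170 GPa = 170000 uN/um^2
Step 2: Compute t^3 = 4^3 = 64
Step 3: Compute L^3 = 484^3 = 113379904
Step 4: k = 170000 * 46 * 64 / (4 * 113379904)
k = 1.1035 uN/um


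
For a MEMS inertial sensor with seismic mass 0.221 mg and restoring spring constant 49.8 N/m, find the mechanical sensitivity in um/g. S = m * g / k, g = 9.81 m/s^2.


Step 1: Convert mass: m = 0.221 mg = 2.21e-07 kg
Step 2: S = m * g / k = 2.21e-07 * 9.81 / 49.8
Step 3: S = 4.35e-08 m/g
Step 4: Convert to um/g: S = 0.044 um/g


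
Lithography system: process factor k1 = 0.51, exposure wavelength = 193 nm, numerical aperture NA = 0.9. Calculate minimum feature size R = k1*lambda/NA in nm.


Step 1: Identify values: k1 = 0.51, lambda = 193 nm, NA = 0.9
Step 2: R = k1 * lambda / NA
R = 0.51 * 193 / 0.9
R = 109.4 nm


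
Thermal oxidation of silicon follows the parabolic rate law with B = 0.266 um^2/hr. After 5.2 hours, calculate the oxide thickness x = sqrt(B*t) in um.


Step 1: Compute B*t = 0.266 * 5.2 = 1.3832
Step 2: x = sqrt(1.3832)
x = 1.176 um


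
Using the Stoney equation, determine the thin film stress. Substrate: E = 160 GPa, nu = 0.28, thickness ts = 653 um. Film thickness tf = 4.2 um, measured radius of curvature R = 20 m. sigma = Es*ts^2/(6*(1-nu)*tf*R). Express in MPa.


Step 1: Compute numerator: Es * ts^2 = 160 * 653^2 = 68225440 (GPa*um^2)
Step 2: Compute denominator (R in um): 6*(1-nu)*tf*R = 6*0.72*4.2*20e6 = 362880000.0 (um^2)
Step 3: sigma (GPa) = 68225440 / 362880000.0 = 1.88011e-01 GPa
Step 4: Convert to MPa (x1000): sigma = 188.0 MPa


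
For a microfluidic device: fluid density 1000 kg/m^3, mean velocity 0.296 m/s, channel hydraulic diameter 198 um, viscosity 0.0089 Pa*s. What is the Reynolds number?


Step 1: Convert Dh to meters: Dh = 198e-6 m
Step 2: Re = rho * v * Dh / mu
Re = 1000 * 0.296 * 198e-6 / 0.0089
Re = 6.585


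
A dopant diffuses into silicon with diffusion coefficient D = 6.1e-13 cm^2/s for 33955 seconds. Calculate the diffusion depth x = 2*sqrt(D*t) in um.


Step 1: Compute D*t = 6.1e-13 * 33955 = 2.071255e-08 cm^2
Step 2: sqrt(D*t) = 1.43919e-04 cm
Step 3: x = 2 * 1.43919e-04 cm = 2.87838e-04 cm
Step 4: Convert to um (1 cm = 1e4 um): x = 2.878 um


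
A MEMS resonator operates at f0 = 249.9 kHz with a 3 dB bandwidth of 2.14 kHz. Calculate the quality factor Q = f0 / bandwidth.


Step 1: Q = f0 / bandwidth
Step 2: Q = 249.9 / 2.14
Q = 116.8


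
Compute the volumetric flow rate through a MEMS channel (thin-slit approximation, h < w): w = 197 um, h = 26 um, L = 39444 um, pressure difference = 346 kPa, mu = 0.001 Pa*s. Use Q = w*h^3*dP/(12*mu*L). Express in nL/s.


Step 1: Convert all dimensions to SI (meters).
w = 197e-6 m, h = 26e-6 m, L = 39444e-6 m, dP = 346e3 Pa
Step 2: Q = w * h^3 * dP / (12 * mu * L)
Q = 197e-6 * (26e-6)^3 * 346e3 / (12 * 0.001 * 39444e-6) = 2.53104678e-09 m^3/s
Step 3: Convert Q from m^3/s to nL/s (1 m^3 = 1e12 nL, so multiply by 1e12).
Q = 2531.047 nL/s


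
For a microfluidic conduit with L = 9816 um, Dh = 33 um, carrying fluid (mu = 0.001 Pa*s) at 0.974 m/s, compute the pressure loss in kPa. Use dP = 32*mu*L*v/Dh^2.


Step 1: Convert to SI: L = 9816e-6 m, Dh = 33e-6 m
Step 2: dP = 32 * 0.001 * 9816e-6 * 0.974 / (33e-6)^2
Step 3: dP = 280941.31 Pa
Step 4: Convert to kPa: dP = 280.94 kPa


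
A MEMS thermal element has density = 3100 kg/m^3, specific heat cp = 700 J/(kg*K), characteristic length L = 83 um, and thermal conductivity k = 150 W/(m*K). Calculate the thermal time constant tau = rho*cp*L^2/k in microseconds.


Step 1: Convert L to m: L = 83e-6 m
Step 2: L^2 = (83e-6)^2 = 6.889e-09 m^2
Step 3: tau = 3100 * 700 * 6.889e-09 / 150 = 9.966087e-05 s
Step 4: Convert to microseconds (multiply by 1e6).
tau = 99.661 us


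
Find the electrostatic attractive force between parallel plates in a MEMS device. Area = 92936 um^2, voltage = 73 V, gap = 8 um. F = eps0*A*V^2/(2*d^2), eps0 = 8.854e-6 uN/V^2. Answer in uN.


Step 1: Identify parameters.
eps0 = 8.854e-6 uN/V^2, A = 92936 um^2, V = 73 V, d = 8 um
Step 2: Compute V^2 = 73^2 = 5329
Step 3: Compute d^2 = 8^2 = 64
Step 4: F = 0.5 * 8.854e-6 * 92936 * 5329 / 64
F = 34.258 uN


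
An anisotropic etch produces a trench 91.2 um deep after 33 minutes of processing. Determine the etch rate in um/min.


Step 1: Etch rate = depth / time
Step 2: rate = 91.2 / 33
rate = 2.764 um/min


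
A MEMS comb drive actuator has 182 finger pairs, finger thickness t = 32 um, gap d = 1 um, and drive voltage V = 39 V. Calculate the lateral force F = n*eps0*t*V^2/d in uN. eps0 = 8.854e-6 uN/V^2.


Step 1: Parameters: n=182, eps0=8.854e-6 uN/V^2, t=32 um, V=39 V, d=1 um
Step 2: V^2 = 1521
Step 3: F = 182 * 8.854e-6 * 32 * 1521 / 1
F = 78.431 uN


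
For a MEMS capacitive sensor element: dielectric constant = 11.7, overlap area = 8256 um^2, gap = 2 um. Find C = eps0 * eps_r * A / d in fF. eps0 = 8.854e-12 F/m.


Step 1: Convert area to m^2: A = 8256e-12 m^2
Step 2: Convert gap to m: d = 2e-6 m
Step 3: C = eps0 * eps_r * A / d
C = 8.854e-12 * 11.7 * 8256e-12 / 2e-6
Step 4: Convert to fF (multiply by 1e15).
C = 427.63 fF


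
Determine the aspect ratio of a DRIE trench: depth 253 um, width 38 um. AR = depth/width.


Step 1: AR = depth / width
Step 2: AR = 253 / 38
AR = 6.7


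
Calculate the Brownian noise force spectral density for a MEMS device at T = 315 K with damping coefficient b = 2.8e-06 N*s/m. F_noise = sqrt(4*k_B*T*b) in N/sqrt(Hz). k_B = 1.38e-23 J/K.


Step 1: Compute 4 * k_B * T * b
= 4 * 1.38e-23 * 315 * 2.8e-06
= 4.8686e-26 N^2/Hz
Step 2: F_noise = sqrt(4.8686e-26)
F_noise = 2.21e-13 N/sqrt(Hz)


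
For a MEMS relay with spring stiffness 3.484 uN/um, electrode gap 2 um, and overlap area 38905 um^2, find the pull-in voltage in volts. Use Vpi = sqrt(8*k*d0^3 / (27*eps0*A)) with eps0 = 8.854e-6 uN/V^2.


Step 1: Compute numerator: 8 * k * d0^3 = 8 * 3.484 * 2^3 = 222.976
Step 2: Compute denominator: 27 * eps0 * A = 27 * 8.854e-6 * 38905 = 9.300551
Step 3: Vpi = sqrt(222.976 / 9.300551)
Vpi = 4.9 V


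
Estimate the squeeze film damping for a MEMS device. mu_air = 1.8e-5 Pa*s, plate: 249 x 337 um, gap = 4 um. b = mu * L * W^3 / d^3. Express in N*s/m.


Step 1: Convert to SI.
L = 249e-6 m, W = 337e-6 m, d = 4e-6 m
Step 2: W^3 = (337e-6)^3 = 3.83e-11 m^3
Step 3: d^3 = (4e-6)^3 = 6.40e-17 m^3
Step 4: b = 1.8e-5 * 249e-6 * 3.83e-11 / 6.40e-17
b = 2.68e-03 N*s/m


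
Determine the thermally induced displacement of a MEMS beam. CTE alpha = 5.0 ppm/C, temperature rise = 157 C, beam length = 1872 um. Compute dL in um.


Step 1: Convert CTE: alpha = 5.0 ppm/C = 5.0e-6 /C
Step 2: dL = 5.0e-6 * 157 * 1872
dL = 1.4695 um


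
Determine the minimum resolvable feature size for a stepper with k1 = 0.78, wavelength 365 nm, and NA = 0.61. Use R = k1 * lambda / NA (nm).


Step 1: Identify values: k1 = 0.78, lambda = 365 nm, NA = 0.61
Step 2: R = k1 * lambda / NA
R = 0.78 * 365 / 0.61
R = 466.7 nm


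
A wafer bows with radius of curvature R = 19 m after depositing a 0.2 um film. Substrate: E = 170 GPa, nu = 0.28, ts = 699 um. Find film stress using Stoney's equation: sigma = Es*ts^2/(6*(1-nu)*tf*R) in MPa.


Step 1: Compute numerator: Es * ts^2 = 170 * 699^2 = 83062170 (GPa*um^2)
Step 2: Compute denominator (R in um): 6*(1-nu)*tf*R = 6*0.72*0.2*19e6 = 16416000.0 (um^2)
Step 3: sigma (GPa) = 83062170 / 16416000.0 = 5.05983e+00 GPa
Step 4: Convert to MPa (x1000): sigma = 5059.8 MPa


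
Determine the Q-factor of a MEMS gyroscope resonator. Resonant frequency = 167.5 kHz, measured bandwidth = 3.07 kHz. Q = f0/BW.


Step 1: Q = f0 / bandwidth
Step 2: Q = 167.5 / 3.07
Q = 54.6


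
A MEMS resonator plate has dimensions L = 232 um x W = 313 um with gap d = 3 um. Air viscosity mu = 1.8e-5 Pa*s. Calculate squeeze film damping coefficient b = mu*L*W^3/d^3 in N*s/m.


Step 1: Convert to SI.
L = 232e-6 m, W = 313e-6 m, d = 3e-6 m
Step 2: W^3 = (313e-6)^3 = 3.07e-11 m^3
Step 3: d^3 = (3e-6)^3 = 2.70e-17 m^3
Step 4: b = 1.8e-5 * 232e-6 * 3.07e-11 / 2.70e-17
b = 4.74e-03 N*s/m


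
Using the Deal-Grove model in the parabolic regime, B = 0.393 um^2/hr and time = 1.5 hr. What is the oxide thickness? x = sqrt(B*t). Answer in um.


Step 1: Compute B*t = 0.393 * 1.5 = 0.5895
Step 2: x = sqrt(0.5895)
x = 0.768 um


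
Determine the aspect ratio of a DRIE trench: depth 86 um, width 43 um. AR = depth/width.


Step 1: AR = depth / width
Step 2: AR = 86 / 43
AR = 2.0


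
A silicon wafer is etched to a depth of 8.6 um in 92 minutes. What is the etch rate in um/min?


Step 1: Etch rate = depth / time
Step 2: rate = 8.6 / 92
rate = 0.093 um/min


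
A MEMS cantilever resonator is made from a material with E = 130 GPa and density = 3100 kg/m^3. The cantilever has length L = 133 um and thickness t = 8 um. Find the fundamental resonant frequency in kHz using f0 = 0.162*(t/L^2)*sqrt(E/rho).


Step 1: Convert units to SI.
t_SI = 8e-6 m, L_SI = 133e-6 m
Step 2: Calculate sqrt(E/rho).
sqrt(130e9 / 3100) = 6475.76 m/s
Step 3: Compute f0.
f0 = 0.162 * 8e-6 / (133e-6)^2 * 6475.76 = 474452.2 Hz = 474.45 kHz


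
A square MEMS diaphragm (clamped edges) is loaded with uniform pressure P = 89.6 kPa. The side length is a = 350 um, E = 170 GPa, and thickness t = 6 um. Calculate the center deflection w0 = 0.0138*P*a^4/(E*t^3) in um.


Step 1: Convert pressure to compatible units (E is in GPa, so P in GPa).
P = 89.6 kPa = 89.6e-6 GPa
Step 2: Compute numerator: 0.0138 * P * a^4.
a^4 = 350^4 = 15006250000
numerator = 0.0138 * 89.6e-6 * 15006250000 = 1.85549e+04
Step 3: Compute denominator: E * t^3 = 170 * 6^3 = 36720
Step 4: w0 = numerator / denominator = 1.85549e+04 / 36720 = 0.5053 um


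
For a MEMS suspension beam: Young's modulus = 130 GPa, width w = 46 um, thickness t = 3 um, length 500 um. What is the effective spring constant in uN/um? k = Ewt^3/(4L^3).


Step 1: Convert E to consistent units (1 GPa = 1000 uN/um^2).
E = 130 GPa = 130000 uN/um^2
Step 2: Compute t^3 = 3^3 = 27
Step 3: Compute L^3 = 500^3 = 125000000
Step 4: k = 130000 * 46 * 27 / (4 * 125000000)
k = 0.3229 uN/um


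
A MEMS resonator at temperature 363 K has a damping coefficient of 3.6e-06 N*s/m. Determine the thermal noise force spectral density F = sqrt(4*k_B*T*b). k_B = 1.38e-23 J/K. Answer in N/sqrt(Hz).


Step 1: Compute 4 * k_B * T * b
= 4 * 1.38e-23 * 363 * 3.6e-06
= 7.2135e-26 N^2/Hz
Step 2: F_noise = sqrt(7.2135e-26)
F_noise = 2.69e-13 N/sqrt(Hz)


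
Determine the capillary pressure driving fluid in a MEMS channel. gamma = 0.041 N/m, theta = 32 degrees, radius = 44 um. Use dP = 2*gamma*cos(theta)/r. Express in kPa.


Step 1: cos(32 deg) = 0.848
Step 2: Convert r to m: r = 44e-6 m
Step 3: dP = 2 * 0.041 * 0.848 / 44e-6 = 1580.4 Pa
Step 4: Convert Pa to kPa (divide by 1000).
dP = 1.58 kPa


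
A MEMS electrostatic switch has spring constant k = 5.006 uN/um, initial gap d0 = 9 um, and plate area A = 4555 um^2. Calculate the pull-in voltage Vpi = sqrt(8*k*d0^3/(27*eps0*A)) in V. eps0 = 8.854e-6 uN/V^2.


Step 1: Compute numerator: 8 * k * d0^3 = 8 * 5.006 * 9^3 = 29194.992
Step 2: Compute denominator: 27 * eps0 * A = 27 * 8.854e-6 * 4555 = 1.088909
Step 3: Vpi = sqrt(29194.992 / 1.088909)
Vpi = 163.74 V
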